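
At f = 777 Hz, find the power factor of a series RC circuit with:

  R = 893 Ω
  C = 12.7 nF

Step 1 — Angular frequency: ω = 2π·f = 2π·777 = 4882 rad/s.
Step 2 — Component impedances:
  R: Z = R = 893 Ω
  C: Z = 1/(jωC) = -j/(ω·C) = 0 - j1.613e+04 Ω
Step 3 — Series combination: Z_total = R + C = 893 - j1.613e+04 Ω = 1.615e+04∠-86.8° Ω.
Step 4 — Power factor: PF = cos(φ) = Re(Z)/|Z| = 893/16153 = 0.05528.
Step 5 — Type: Im(Z) = -1.613e+04 ⇒ leading (phase φ = -86.8°).

PF = 0.05528 (leading, φ = -86.8°)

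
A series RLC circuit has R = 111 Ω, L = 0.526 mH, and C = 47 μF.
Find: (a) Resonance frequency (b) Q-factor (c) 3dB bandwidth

Step 1 — Resonance condition Im(Z)=0 gives ω₀ = 1/√(LC).
Step 2 — ω₀ = 1/√(0.000526·4.7e-05) = 6360 rad/s.
Step 3 — f₀ = ω₀/(2π) = 1012 Hz.
Step 4 — Series Q: Q = ω₀L/R = 6360·0.000526/111 = 0.03014.
Step 5 — 3dB bandwidth: Δω = ω₀/Q = 2.11e+05 rad/s; BW = Δω/(2π) = 3.359e+04 Hz.

(a) f₀ = 1012 Hz  (b) Q = 0.03014  (c) BW = 3.359e+04 Hz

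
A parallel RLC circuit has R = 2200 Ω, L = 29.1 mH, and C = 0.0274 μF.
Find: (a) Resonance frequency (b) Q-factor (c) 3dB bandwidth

Step 1 — Resonance: ω₀ = 1/√(LC) = 1/√(0.0291·2.74e-08) = 3.541e+04 rad/s.
Step 2 — f₀ = ω₀/(2π) = 5636 Hz.
Step 3 — Parallel Q: Q = R/(ω₀L) = 2200/(3.541e+04·0.0291) = 2.135.
Step 4 — Bandwidth: Δω = ω₀/Q = 1.659e+04 rad/s; BW = Δω/(2π) = 2640 Hz.

(a) f₀ = 5636 Hz  (b) Q = 2.135  (c) BW = 2640 Hz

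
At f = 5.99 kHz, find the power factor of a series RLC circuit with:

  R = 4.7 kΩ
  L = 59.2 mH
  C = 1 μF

Step 1 — Angular frequency: ω = 2π·f = 2π·5990 = 3.764e+04 rad/s.
Step 2 — Component impedances:
  R: Z = R = 4700 Ω
  L: Z = jωL = j·3.764e+04·0.0592 = 0 + j2228 Ω
  C: Z = 1/(jωC) = -j/(ω·C) = 0 - j26.57 Ω
Step 3 — Series combination: Z_total = R + L + C = 4700 + j2201 Ω = 5190∠25.1° Ω.
Step 4 — Power factor: PF = cos(φ) = Re(Z)/|Z| = 4700/5190 = 0.9056.
Step 5 — Type: Im(Z) = 2201 ⇒ lagging (phase φ = 25.1°).

PF = 0.9056 (lagging, φ = 25.1°)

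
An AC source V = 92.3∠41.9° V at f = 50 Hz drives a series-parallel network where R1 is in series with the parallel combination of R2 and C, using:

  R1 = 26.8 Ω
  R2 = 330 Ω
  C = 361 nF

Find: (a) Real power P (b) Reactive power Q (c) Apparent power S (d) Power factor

Step 1 — Angular frequency: ω = 2π·f = 2π·50 = 314.2 rad/s.
Step 2 — Component impedances:
  R1: Z = R = 26.8 Ω
  R2: Z = R = 330 Ω
  C: Z = 1/(jωC) = -j/(ω·C) = 0 - j8817 Ω
Step 3 — Parallel branch: R2 || C = 1/(1/R2 + 1/C) = 329.5 - j12.33 Ω.
Step 4 — Series with R1: Z_total = R1 + (R2 || C) = 356.3 - j12.33 Ω = 356.6∠-2.0° Ω.
Step 5 — Source phasor: V = 92.3∠41.9° V = 68.7 + j61.64 V.
Step 6 — Current: I = V / Z = 0.1866 + j0.1794 A = 0.2589∠43.9° A.
Step 7 — Complex power: S = V·I* = 23.88 - j0.8265 VA.
Step 8 — Real power: P = Re(S) = 23.88 W.
Step 9 — Reactive power: Q = Im(S) = -0.8265 VAR.
Step 10 — Apparent power: |S| = 23.89 VA.
Step 11 — Power factor: PF = P/|S| = 0.9994 (leading).

(a) P = 23.88 W  (b) Q = -0.8265 VAR  (c) S = 23.89 VA  (d) PF = 0.9994 (leading)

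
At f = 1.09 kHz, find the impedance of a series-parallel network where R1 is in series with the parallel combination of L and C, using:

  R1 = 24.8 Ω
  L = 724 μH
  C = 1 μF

Step 1 — Angular frequency: ω = 2π·f = 2π·1090 = 6849 rad/s.
Step 2 — Component impedances:
  R1: Z = R = 24.8 Ω
  L: Z = jωL = j·6849·0.000724 = 0 + j4.958 Ω
  C: Z = 1/(jωC) = -j/(ω·C) = 0 - j146 Ω
Step 3 — Parallel branch: L || C = 1/(1/L + 1/C) = 0 + j5.133 Ω.
Step 4 — Series with R1: Z_total = R1 + (L || C) = 24.8 + j5.133 Ω = 25.33∠11.7° Ω.

Z = 24.8 + j5.133 Ω = 25.33∠11.7° Ω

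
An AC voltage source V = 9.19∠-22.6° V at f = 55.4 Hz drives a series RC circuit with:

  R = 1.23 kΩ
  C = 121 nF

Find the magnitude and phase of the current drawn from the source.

Step 1 — Angular frequency: ω = 2π·f = 2π·55.4 = 348.1 rad/s.
Step 2 — Component impedances:
  R: Z = R = 1230 Ω
  C: Z = 1/(jωC) = -j/(ω·C) = 0 - j2.374e+04 Ω
Step 3 — Series combination: Z_total = R + C = 1230 - j2.374e+04 Ω = 2.377e+04∠-87.0° Ω.
Step 4 — Source phasor: V = 9.19∠-22.6° V = 8.484 - j3.532 V.
Step 5 — Ohm's law: I = V / Z_total = (8.484 - j3.532) / (1230 - j2.374e+04) = 0.0001668 + j0.0003487 A.
Step 6 — Convert to polar: |I| = 0.0003866 A, ∠I = 64.4°.

I = 0.0003866∠64.4° A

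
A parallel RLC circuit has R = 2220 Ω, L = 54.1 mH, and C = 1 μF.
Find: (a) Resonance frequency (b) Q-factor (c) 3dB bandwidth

Step 1 — Resonance: ω₀ = 1/√(LC) = 1/√(0.0541·1e-06) = 4299 rad/s.
Step 2 — f₀ = ω₀/(2π) = 684.3 Hz.
Step 3 — Parallel Q: Q = R/(ω₀L) = 2220/(4299·0.0541) = 9.545.
Step 4 — Bandwidth: Δω = ω₀/Q = 450.5 rad/s; BW = Δω/(2π) = 71.69 Hz.

(a) f₀ = 684.3 Hz  (b) Q = 9.545  (c) BW = 71.69 Hz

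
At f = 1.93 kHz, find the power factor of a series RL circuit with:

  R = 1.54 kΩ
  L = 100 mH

Step 1 — Angular frequency: ω = 2π·f = 2π·1930 = 1.213e+04 rad/s.
Step 2 — Component impedances:
  R: Z = R = 1540 Ω
  L: Z = jωL = j·1.213e+04·0.1 = 0 + j1213 Ω
Step 3 — Series combination: Z_total = R + L = 1540 + j1213 Ω = 1960∠38.2° Ω.
Step 4 — Power factor: PF = cos(φ) = Re(Z)/|Z| = 1540/1960 = 0.7857.
Step 5 — Type: Im(Z) = 1213 ⇒ lagging (phase φ = 38.2°).

PF = 0.7857 (lagging, φ = 38.2°)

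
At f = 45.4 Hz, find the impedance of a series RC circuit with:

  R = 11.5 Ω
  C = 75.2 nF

Step 1 — Angular frequency: ω = 2π·f = 2π·45.4 = 285.3 rad/s.
Step 2 — Component impedances:
  R: Z = R = 11.5 Ω
  C: Z = 1/(jωC) = -j/(ω·C) = 0 - j4.662e+04 Ω
Step 3 — Series combination: Z_total = R + C = 11.5 - j4.662e+04 Ω = 4.662e+04∠-90.0° Ω.

Z = 11.5 - j4.662e+04 Ω = 4.662e+04∠-90.0° Ω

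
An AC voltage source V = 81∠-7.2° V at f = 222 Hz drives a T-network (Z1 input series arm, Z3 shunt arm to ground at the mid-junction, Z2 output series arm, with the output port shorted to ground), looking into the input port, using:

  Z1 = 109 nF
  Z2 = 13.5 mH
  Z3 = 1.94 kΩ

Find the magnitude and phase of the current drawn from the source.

Step 1 — Angular frequency: ω = 2π·f = 2π·222 = 1395 rad/s.
Step 2 — Component impedances:
  Z1: Z = 1/(jωC) = -j/(ω·C) = 0 - j6577 Ω
  Z2: Z = jωL = j·1395·0.0135 = 0 + j18.83 Ω
  Z3: Z = R = 1940 Ω
Step 3 — With the output port shorted to ground, the output series arm Z2 runs from the junction to ground; the shunt arm Z3 also runs from the junction to ground. They appear in parallel: Z3 || Z2 = 0.1828 + j18.83 Ω.
Step 4 — Series with input arm Z1: Z_in = Z1 + (Z3 || Z2) = 0.1828 - j6558 Ω = 6558∠-90.0° Ω.
Step 5 — Source phasor: V = 81∠-7.2° V = 80.36 - j10.15 V.
Step 6 — Ohm's law: I = V / Z_total = (80.36 - j10.15) / (0.1828 - j6558) = 0.001548 + j0.01225 A.
Step 7 — Convert to polar: |I| = 0.01235 A, ∠I = 82.8°.

I = 0.01235∠82.8° A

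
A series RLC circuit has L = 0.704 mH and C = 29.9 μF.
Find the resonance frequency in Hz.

Step 1 — Resonance condition Im(Z)=0 gives ω₀ = 1/√(LC).
Step 2 — ω₀ = 1/√(0.000704·2.99e-05) = 6893 rad/s.
Step 3 — f₀ = ω₀/(2π) = 1097 Hz.

f₀ = 1097 Hz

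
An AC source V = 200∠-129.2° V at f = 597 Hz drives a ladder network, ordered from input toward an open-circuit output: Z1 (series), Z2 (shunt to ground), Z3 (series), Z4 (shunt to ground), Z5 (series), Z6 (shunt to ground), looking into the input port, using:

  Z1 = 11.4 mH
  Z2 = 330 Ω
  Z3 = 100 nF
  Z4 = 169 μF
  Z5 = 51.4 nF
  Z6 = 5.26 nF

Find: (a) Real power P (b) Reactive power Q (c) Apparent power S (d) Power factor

Step 1 — Angular frequency: ω = 2π·f = 2π·597 = 3751 rad/s.
Step 2 — Component impedances:
  Z1: Z = jωL = j·3751·0.0114 = 0 + j42.76 Ω
  Z2: Z = R = 330 Ω
  Z3: Z = 1/(jωC) = -j/(ω·C) = 0 - j2666 Ω
  Z4: Z = 1/(jωC) = -j/(ω·C) = 0 - j1.577 Ω
  Z5: Z = 1/(jωC) = -j/(ω·C) = 0 - j5187 Ω
  Z6: Z = 1/(jωC) = -j/(ω·C) = 0 - j5.068e+04 Ω
Step 3 — Ladder network (open output): work backward from the far end, alternating series and parallel combinations. Z_in = 325 + j2.553 Ω = 325∠0.4° Ω.
Step 4 — Source phasor: V = 200∠-129.2° V = -126.4 - j155 V.
Step 5 — Current: I = V / Z = -0.3926 - j0.4738 A = 0.6153∠-129.6° A.
Step 6 — Complex power: S = V·I* = 123.1 + j0.9664 VA.
Step 7 — Real power: P = Re(S) = 123.1 W.
Step 8 — Reactive power: Q = Im(S) = 0.9664 VAR.
Step 9 — Apparent power: |S| = 123.1 VA.
Step 10 — Power factor: PF = P/|S| = 1 (lagging).

(a) P = 123.1 W  (b) Q = 0.9664 VAR  (c) S = 123.1 VA  (d) PF = 1 (lagging)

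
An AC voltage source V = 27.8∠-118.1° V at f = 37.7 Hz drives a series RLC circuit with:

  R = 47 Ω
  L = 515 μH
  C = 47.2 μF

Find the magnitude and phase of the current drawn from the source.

Step 1 — Angular frequency: ω = 2π·f = 2π·37.7 = 236.9 rad/s.
Step 2 — Component impedances:
  R: Z = R = 47 Ω
  L: Z = jωL = j·236.9·0.000515 = 0 + j0.122 Ω
  C: Z = 1/(jωC) = -j/(ω·C) = 0 - j89.44 Ω
Step 3 — Series combination: Z_total = R + L + C = 47 - j89.32 Ω = 100.9∠-62.2° Ω.
Step 4 — Source phasor: V = 27.8∠-118.1° V = -13.09 - j24.52 V.
Step 5 — Ohm's law: I = V / Z_total = (-13.09 - j24.52) / (47 - j89.32) = 0.1546 - j0.228 A.
Step 6 — Convert to polar: |I| = 0.2754 A, ∠I = -55.9°.

I = 0.2754∠-55.9° A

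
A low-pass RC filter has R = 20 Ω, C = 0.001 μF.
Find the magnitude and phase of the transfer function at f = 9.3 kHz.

Step 1 — Angular frequency: ω = 2π·9300 = 5.843e+04 rad/s.
Step 2 — Transfer function: H(jω) = 1/(1 + jωRC).
Step 3 — Denominator: 1 + jωRC = 1 + j·5.843e+04·20·1e-09 = 1 + j0.001169.
Step 4 — H = 1 - j0.001169.
Step 5 — Magnitude: |H| = 1 (-0.0 dB); phase: φ = -0.1°.

|H| = 1 (-0.0 dB), φ = -0.1°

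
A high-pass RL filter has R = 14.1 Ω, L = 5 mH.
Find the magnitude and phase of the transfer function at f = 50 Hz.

Step 1 — Angular frequency: ω = 2π·50 = 314.2 rad/s.
Step 2 — Transfer function: H(jω) = jωL/(R + jωL).
Step 3 — Numerator jωL = j·1.571; denominator R + jωL = 14.1 + j1.571.
Step 4 — H = 0.01226 + j0.11.
Step 5 — Magnitude: |H| = 0.1107 (-19.1 dB); phase: φ = 83.6°.

|H| = 0.1107 (-19.1 dB), φ = 83.6°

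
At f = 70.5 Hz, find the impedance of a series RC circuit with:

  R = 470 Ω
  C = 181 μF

Step 1 — Angular frequency: ω = 2π·f = 2π·70.5 = 443 rad/s.
Step 2 — Component impedances:
  R: Z = R = 470 Ω
  C: Z = 1/(jωC) = -j/(ω·C) = 0 - j12.47 Ω
Step 3 — Series combination: Z_total = R + C = 470 - j12.47 Ω = 470.2∠-1.5° Ω.

Z = 470 - j12.47 Ω = 470.2∠-1.5° Ω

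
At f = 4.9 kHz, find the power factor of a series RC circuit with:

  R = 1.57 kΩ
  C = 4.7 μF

Step 1 — Angular frequency: ω = 2π·f = 2π·4900 = 3.079e+04 rad/s.
Step 2 — Component impedances:
  R: Z = R = 1570 Ω
  C: Z = 1/(jωC) = -j/(ω·C) = 0 - j6.911 Ω
Step 3 — Series combination: Z_total = R + C = 1570 - j6.911 Ω = 1570∠-0.3° Ω.
Step 4 — Power factor: PF = cos(φ) = Re(Z)/|Z| = 1570/1570 = 1.
Step 5 — Type: Im(Z) = -6.911 ⇒ leading (phase φ = -0.3°).

PF = 1 (leading, φ = -0.3°)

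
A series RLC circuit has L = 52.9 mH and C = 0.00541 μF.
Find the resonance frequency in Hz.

Step 1 — Resonance condition Im(Z)=0 gives ω₀ = 1/√(LC).
Step 2 — ω₀ = 1/√(0.0529·5.41e-09) = 5.911e+04 rad/s.
Step 3 — f₀ = ω₀/(2π) = 9408 Hz.

f₀ = 9408 Hz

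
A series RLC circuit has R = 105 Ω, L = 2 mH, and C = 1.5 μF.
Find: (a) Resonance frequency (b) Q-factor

Step 1 — Resonance condition Im(Z)=0 gives ω₀ = 1/√(LC).
Step 2 — ω₀ = 1/√(0.002·1.5e-06) = 1.826e+04 rad/s.
Step 3 — f₀ = ω₀/(2π) = 2906 Hz.
Step 4 — Series Q: Q = ω₀L/R = 1.826e+04·0.002/105 = 0.3478.

(a) f₀ = 2906 Hz  (b) Q = 0.3478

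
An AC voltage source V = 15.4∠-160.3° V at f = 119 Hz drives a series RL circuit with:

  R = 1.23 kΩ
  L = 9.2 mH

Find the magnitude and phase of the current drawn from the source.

Step 1 — Angular frequency: ω = 2π·f = 2π·119 = 747.7 rad/s.
Step 2 — Component impedances:
  R: Z = R = 1230 Ω
  L: Z = jωL = j·747.7·0.0092 = 0 + j6.879 Ω
Step 3 — Series combination: Z_total = R + L = 1230 + j6.879 Ω = 1230∠0.3° Ω.
Step 4 — Source phasor: V = 15.4∠-160.3° V = -14.5 - j5.191 V.
Step 5 — Ohm's law: I = V / Z_total = (-14.5 - j5.191) / (1230 + j6.879) = -0.01181 - j0.004154 A.
Step 6 — Convert to polar: |I| = 0.01252 A, ∠I = -160.6°.

I = 0.01252∠-160.6° A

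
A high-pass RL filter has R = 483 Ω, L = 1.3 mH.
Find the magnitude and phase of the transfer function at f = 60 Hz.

Step 1 — Angular frequency: ω = 2π·60 = 377 rad/s.
Step 2 — Transfer function: H(jω) = jωL/(R + jωL).
Step 3 — Numerator jωL = j·0.4901; denominator R + jωL = 483 + j0.4901.
Step 4 — H = 1.03e-06 + j0.001015.
Step 5 — Magnitude: |H| = 0.001015 (-59.9 dB); phase: φ = 89.9°.

|H| = 0.001015 (-59.9 dB), φ = 89.9°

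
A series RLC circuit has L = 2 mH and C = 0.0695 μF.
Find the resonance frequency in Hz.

Step 1 — Resonance condition Im(Z)=0 gives ω₀ = 1/√(LC).
Step 2 — ω₀ = 1/√(0.002·6.95e-08) = 8.482e+04 rad/s.
Step 3 — f₀ = ω₀/(2π) = 1.35e+04 Hz.

f₀ = 1.35e+04 Hz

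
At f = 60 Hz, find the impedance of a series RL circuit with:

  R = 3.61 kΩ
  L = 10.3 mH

Step 1 — Angular frequency: ω = 2π·f = 2π·60 = 377 rad/s.
Step 2 — Component impedances:
  R: Z = R = 3610 Ω
  L: Z = jωL = j·377·0.0103 = 0 + j3.883 Ω
Step 3 — Series combination: Z_total = R + L = 3610 + j3.883 Ω = 3610∠0.1° Ω.

Z = 3610 + j3.883 Ω = 3610∠0.1° Ω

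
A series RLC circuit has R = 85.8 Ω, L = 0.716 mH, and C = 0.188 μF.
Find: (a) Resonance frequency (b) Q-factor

Step 1 — Resonance condition Im(Z)=0 gives ω₀ = 1/√(LC).
Step 2 — ω₀ = 1/√(0.000716·1.88e-07) = 8.619e+04 rad/s.
Step 3 — f₀ = ω₀/(2π) = 1.372e+04 Hz.
Step 4 — Series Q: Q = ω₀L/R = 8.619e+04·0.000716/85.8 = 0.7193.

(a) f₀ = 1.372e+04 Hz  (b) Q = 0.7193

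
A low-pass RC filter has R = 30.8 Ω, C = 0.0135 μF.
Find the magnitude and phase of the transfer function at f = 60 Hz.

Step 1 — Angular frequency: ω = 2π·60 = 377 rad/s.
Step 2 — Transfer function: H(jω) = 1/(1 + jωRC).
Step 3 — Denominator: 1 + jωRC = 1 + j·377·30.8·1.35e-08 = 1 + j0.0001568.
Step 4 — H = 1 - j0.0001568.
Step 5 — Magnitude: |H| = 1 (-0.0 dB); phase: φ = -0.0°.

|H| = 1 (-0.0 dB), φ = -0.0°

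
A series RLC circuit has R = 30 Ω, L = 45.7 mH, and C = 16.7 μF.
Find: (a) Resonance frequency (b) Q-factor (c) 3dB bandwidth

Step 1 — Resonance condition Im(Z)=0 gives ω₀ = 1/√(LC).
Step 2 — ω₀ = 1/√(0.0457·1.67e-05) = 1145 rad/s.
Step 3 — f₀ = ω₀/(2π) = 182.2 Hz.
Step 4 — Series Q: Q = ω₀L/R = 1145·0.0457/30 = 1.744.
Step 5 — 3dB bandwidth: Δω = ω₀/Q = 656.5 rad/s; BW = Δω/(2π) = 104.5 Hz.

(a) f₀ = 182.2 Hz  (b) Q = 1.744  (c) BW = 104.5 Hz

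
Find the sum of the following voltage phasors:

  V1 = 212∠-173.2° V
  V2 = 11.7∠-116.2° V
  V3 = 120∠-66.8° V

Step 1 — Convert each phasor to rectangular form:
  V1 = 212·(cos(-173.2°) + j·sin(-173.2°)) = -210.5 - j25.1 V
  V2 = 11.7·(cos(-116.2°) + j·sin(-116.2°)) = -5.166 - j10.5 V
  V3 = 120·(cos(-66.8°) + j·sin(-66.8°)) = 47.27 - j110.3 V
Step 2 — Sum components: V_total = -168.4 - j145.9 V.
Step 3 — Convert to polar: |V_total| = 222.8 V, ∠V_total = -139.1°.

V_total = 222.8∠-139.1° V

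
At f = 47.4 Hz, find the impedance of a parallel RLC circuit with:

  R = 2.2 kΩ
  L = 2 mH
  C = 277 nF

Step 1 — Angular frequency: ω = 2π·f = 2π·47.4 = 297.8 rad/s.
Step 2 — Component impedances:
  R: Z = R = 2200 Ω
  L: Z = jωL = j·297.8·0.002 = 0 + j0.5956 Ω
  C: Z = 1/(jωC) = -j/(ω·C) = 0 - j1.212e+04 Ω
Step 3 — Parallel combination: 1/Z_total = 1/R + 1/L + 1/C; Z_total = 0.0001613 + j0.5957 Ω = 0.5957∠90.0° Ω.

Z = 0.0001613 + j0.5957 Ω = 0.5957∠90.0° Ω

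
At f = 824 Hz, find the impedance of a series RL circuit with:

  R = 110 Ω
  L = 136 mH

Step 1 — Angular frequency: ω = 2π·f = 2π·824 = 5177 rad/s.
Step 2 — Component impedances:
  R: Z = R = 110 Ω
  L: Z = jωL = j·5177·0.136 = 0 + j704.1 Ω
Step 3 — Series combination: Z_total = R + L = 110 + j704.1 Ω = 712.7∠81.1° Ω.

Z = 110 + j704.1 Ω = 712.7∠81.1° Ω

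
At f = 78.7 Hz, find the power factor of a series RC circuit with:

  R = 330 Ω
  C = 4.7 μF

Step 1 — Angular frequency: ω = 2π·f = 2π·78.7 = 494.5 rad/s.
Step 2 — Component impedances:
  R: Z = R = 330 Ω
  C: Z = 1/(jωC) = -j/(ω·C) = 0 - j430.3 Ω
Step 3 — Series combination: Z_total = R + C = 330 - j430.3 Ω = 542.3∠-52.5° Ω.
Step 4 — Power factor: PF = cos(φ) = Re(Z)/|Z| = 330/542.25 = 0.6086.
Step 5 — Type: Im(Z) = -430.3 ⇒ leading (phase φ = -52.5°).

PF = 0.6086 (leading, φ = -52.5°)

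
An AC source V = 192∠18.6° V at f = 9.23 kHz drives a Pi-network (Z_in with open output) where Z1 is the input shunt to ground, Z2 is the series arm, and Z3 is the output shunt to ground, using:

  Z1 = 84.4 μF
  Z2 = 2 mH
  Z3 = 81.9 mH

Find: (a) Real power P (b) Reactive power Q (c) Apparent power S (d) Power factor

Step 1 — Angular frequency: ω = 2π·f = 2π·9230 = 5.799e+04 rad/s.
Step 2 — Component impedances:
  Z1: Z = 1/(jωC) = -j/(ω·C) = 0 - j0.2043 Ω
  Z2: Z = jωL = j·5.799e+04·0.002 = 0 + j116 Ω
  Z3: Z = jωL = j·5.799e+04·0.0819 = 0 + j4750 Ω
Step 3 — With open output, the series arm Z2 and the output shunt Z3 appear in series to ground: Z2 + Z3 = 0 + j4866 Ω.
Step 4 — Parallel with input shunt Z1: Z_in = Z1 || (Z2 + Z3) = 0 - j0.2043 Ω = 0.2043∠-90.0° Ω.
Step 5 — Source phasor: V = 192∠18.6° V = 182 + j61.24 V.
Step 6 — Current: I = V / Z = -299.7 + j890.7 A = 939.7∠108.6° A.
Step 7 — Complex power: S = V·I* = 0 - j1.804e+05 VA.
Step 8 — Real power: P = Re(S) = 0 W.
Step 9 — Reactive power: Q = Im(S) = -1.804e+05 VAR.
Step 10 — Apparent power: |S| = 1.804e+05 VA.
Step 11 — Power factor: PF = P/|S| = 0 (leading).

(a) P = 0 W  (b) Q = -1.804e+05 VAR  (c) S = 1.804e+05 VA  (d) PF = 0 (leading)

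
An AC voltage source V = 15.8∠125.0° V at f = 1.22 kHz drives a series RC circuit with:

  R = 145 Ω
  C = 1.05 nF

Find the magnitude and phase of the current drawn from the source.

Step 1 — Angular frequency: ω = 2π·f = 2π·1220 = 7665 rad/s.
Step 2 — Component impedances:
  R: Z = R = 145 Ω
  C: Z = 1/(jωC) = -j/(ω·C) = 0 - j1.242e+05 Ω
Step 3 — Series combination: Z_total = R + C = 145 - j1.242e+05 Ω = 1.242e+05∠-89.9° Ω.
Step 4 — Source phasor: V = 15.8∠125.0° V = -9.063 + j12.94 V.
Step 5 — Ohm's law: I = V / Z_total = (-9.063 + j12.94) / (145 - j1.242e+05) = -0.0001043 - j7.282e-05 A.
Step 6 — Convert to polar: |I| = 0.0001272 A, ∠I = -145.1°.

I = 0.0001272∠-145.1° A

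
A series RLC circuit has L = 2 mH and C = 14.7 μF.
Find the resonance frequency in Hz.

Step 1 — Resonance condition Im(Z)=0 gives ω₀ = 1/√(LC).
Step 2 — ω₀ = 1/√(0.002·1.47e-05) = 5832 rad/s.
Step 3 — f₀ = ω₀/(2π) = 928.2 Hz.

f₀ = 928.2 Hz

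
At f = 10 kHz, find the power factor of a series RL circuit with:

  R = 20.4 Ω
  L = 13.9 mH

Step 1 — Angular frequency: ω = 2π·f = 2π·1e+04 = 6.283e+04 rad/s.
Step 2 — Component impedances:
  R: Z = R = 20.4 Ω
  L: Z = jωL = j·6.283e+04·0.0139 = 0 + j873.4 Ω
Step 3 — Series combination: Z_total = R + L = 20.4 + j873.4 Ω = 873.6∠88.7° Ω.
Step 4 — Power factor: PF = cos(φ) = Re(Z)/|Z| = 20.4/873.6 = 0.02335.
Step 5 — Type: Im(Z) = 873.4 ⇒ lagging (phase φ = 88.7°).

PF = 0.02335 (lagging, φ = 88.7°)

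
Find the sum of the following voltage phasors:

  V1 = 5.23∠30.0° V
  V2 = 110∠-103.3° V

Step 1 — Convert each phasor to rectangular form:
  V1 = 5.23·(cos(30.0°) + j·sin(30.0°)) = 4.529 + j2.615 V
  V2 = 110·(cos(-103.3°) + j·sin(-103.3°)) = -25.31 - j107 V
Step 2 — Sum components: V_total = -20.78 - j104.4 V.
Step 3 — Convert to polar: |V_total| = 106.5 V, ∠V_total = -101.3°.

V_total = 106.5∠-101.3° V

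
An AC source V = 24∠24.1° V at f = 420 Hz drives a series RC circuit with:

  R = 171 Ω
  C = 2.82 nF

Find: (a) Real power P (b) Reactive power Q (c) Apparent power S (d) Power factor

Step 1 — Angular frequency: ω = 2π·f = 2π·420 = 2639 rad/s.
Step 2 — Component impedances:
  R: Z = R = 171 Ω
  C: Z = 1/(jωC) = -j/(ω·C) = 0 - j1.344e+05 Ω
Step 3 — Series combination: Z_total = R + C = 171 - j1.344e+05 Ω = 1.344e+05∠-89.9° Ω.
Step 4 — Source phasor: V = 24∠24.1° V = 21.91 + j9.8 V.
Step 5 — Current: I = V / Z = -7.272e-05 + j0.0001631 A = 0.0001786∠114.0° A.
Step 6 — Complex power: S = V·I* = 5.455e-06 - j0.004286 VA.
Step 7 — Real power: P = Re(S) = 5.455e-06 W.
Step 8 — Reactive power: Q = Im(S) = -0.004286 VAR.
Step 9 — Apparent power: |S| = 0.004286 VA.
Step 10 — Power factor: PF = P/|S| = 0.001273 (leading).

(a) P = 5.455e-06 W  (b) Q = -0.004286 VAR  (c) S = 0.004286 VA  (d) PF = 0.001273 (leading)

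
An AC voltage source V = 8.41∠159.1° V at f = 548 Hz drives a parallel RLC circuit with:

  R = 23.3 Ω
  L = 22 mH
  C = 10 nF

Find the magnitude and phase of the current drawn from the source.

Step 1 — Angular frequency: ω = 2π·f = 2π·548 = 3443 rad/s.
Step 2 — Component impedances:
  R: Z = R = 23.3 Ω
  L: Z = jωL = j·3443·0.022 = 0 + j75.75 Ω
  C: Z = 1/(jωC) = -j/(ω·C) = 0 - j2.904e+04 Ω
Step 3 — Parallel combination: 1/Z_total = 1/R + 1/L + 1/C; Z_total = 21.3 + j6.533 Ω = 22.28∠17.1° Ω.
Step 4 — Source phasor: V = 8.41∠159.1° V = -7.857 + j3 V.
Step 5 — Ohm's law: I = V / Z_total = (-7.857 + j3) / (21.3 + j6.533) = -0.2977 + j0.2322 A.
Step 6 — Convert to polar: |I| = 0.3775 A, ∠I = 142.0°.

I = 0.3775∠142.0° A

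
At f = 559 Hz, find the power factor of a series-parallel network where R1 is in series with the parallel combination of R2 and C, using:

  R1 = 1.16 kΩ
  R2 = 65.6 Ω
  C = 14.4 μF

Step 1 — Angular frequency: ω = 2π·f = 2π·559 = 3512 rad/s.
Step 2 — Component impedances:
  R1: Z = R = 1160 Ω
  R2: Z = R = 65.6 Ω
  C: Z = 1/(jωC) = -j/(ω·C) = 0 - j19.77 Ω
Step 3 — Parallel branch: R2 || C = 1/(1/R2 + 1/C) = 5.463 - j18.13 Ω.
Step 4 — Series with R1: Z_total = R1 + (R2 || C) = 1165 - j18.13 Ω = 1166∠-0.9° Ω.
Step 5 — Power factor: PF = cos(φ) = Re(Z)/|Z| = 1165.5/1165.6 = 0.9999.
Step 6 — Type: Im(Z) = -18.13 ⇒ leading (phase φ = -0.9°).

PF = 0.9999 (leading, φ = -0.9°)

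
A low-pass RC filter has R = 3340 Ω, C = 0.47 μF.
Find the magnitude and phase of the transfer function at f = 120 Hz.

Step 1 — Angular frequency: ω = 2π·120 = 754 rad/s.
Step 2 — Transfer function: H(jω) = 1/(1 + jωRC).
Step 3 — Denominator: 1 + jωRC = 1 + j·754·3340·4.7e-07 = 1 + j1.184.
Step 4 — H = 0.4165 - j0.493.
Step 5 — Magnitude: |H| = 0.6454 (-3.8 dB); phase: φ = -49.8°.

|H| = 0.6454 (-3.8 dB), φ = -49.8°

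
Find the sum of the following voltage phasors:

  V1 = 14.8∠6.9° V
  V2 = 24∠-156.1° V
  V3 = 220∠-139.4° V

Step 1 — Convert each phasor to rectangular form:
  V1 = 14.8·(cos(6.9°) + j·sin(6.9°)) = 14.69 + j1.778 V
  V2 = 24·(cos(-156.1°) + j·sin(-156.1°)) = -21.94 - j9.723 V
  V3 = 220·(cos(-139.4°) + j·sin(-139.4°)) = -167 - j143.2 V
Step 2 — Sum components: V_total = -174.3 - j151.1 V.
Step 3 — Convert to polar: |V_total| = 230.7 V, ∠V_total = -139.1°.

V_total = 230.7∠-139.1° V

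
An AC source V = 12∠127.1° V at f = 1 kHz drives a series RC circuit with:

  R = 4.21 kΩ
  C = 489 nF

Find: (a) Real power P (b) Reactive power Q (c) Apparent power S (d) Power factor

Step 1 — Angular frequency: ω = 2π·f = 2π·1000 = 6283 rad/s.
Step 2 — Component impedances:
  R: Z = R = 4210 Ω
  C: Z = 1/(jωC) = -j/(ω·C) = 0 - j325.5 Ω
Step 3 — Series combination: Z_total = R + C = 4210 - j325.5 Ω = 4223∠-4.4° Ω.
Step 4 — Source phasor: V = 12∠127.1° V = -7.238 + j9.571 V.
Step 5 — Current: I = V / Z = -0.001884 + j0.002128 A = 0.002842∠131.5° A.
Step 6 — Complex power: S = V·I* = 0.034 - j0.002629 VA.
Step 7 — Real power: P = Re(S) = 0.034 W.
Step 8 — Reactive power: Q = Im(S) = -0.002629 VAR.
Step 9 — Apparent power: |S| = 0.0341 VA.
Step 10 — Power factor: PF = P/|S| = 0.997 (leading).

(a) P = 0.034 W  (b) Q = -0.002629 VAR  (c) S = 0.0341 VA  (d) PF = 0.997 (leading)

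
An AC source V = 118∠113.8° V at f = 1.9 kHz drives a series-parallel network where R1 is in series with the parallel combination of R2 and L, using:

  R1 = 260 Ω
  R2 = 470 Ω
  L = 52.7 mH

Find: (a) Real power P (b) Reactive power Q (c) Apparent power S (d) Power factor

Step 1 — Angular frequency: ω = 2π·f = 2π·1900 = 1.194e+04 rad/s.
Step 2 — Component impedances:
  R1: Z = R = 260 Ω
  R2: Z = R = 470 Ω
  L: Z = jωL = j·1.194e+04·0.0527 = 0 + j629.1 Ω
Step 3 — Parallel branch: R2 || L = 1/(1/R2 + 1/L) = 301.7 + j225.4 Ω.
Step 4 — Series with R1: Z_total = R1 + (R2 || L) = 561.7 + j225.4 Ω = 605.2∠21.9° Ω.
Step 5 — Source phasor: V = 118∠113.8° V = -47.62 + j108 V.
Step 6 — Current: I = V / Z = -0.006594 + j0.1949 A = 0.195∠91.9° A.
Step 7 — Complex power: S = V·I* = 21.35 + j8.568 VA.
Step 8 — Real power: P = Re(S) = 21.35 W.
Step 9 — Reactive power: Q = Im(S) = 8.568 VAR.
Step 10 — Apparent power: |S| = 23.01 VA.
Step 11 — Power factor: PF = P/|S| = 0.9281 (lagging).

(a) P = 21.35 W  (b) Q = 8.568 VAR  (c) S = 23.01 VA  (d) PF = 0.9281 (lagging)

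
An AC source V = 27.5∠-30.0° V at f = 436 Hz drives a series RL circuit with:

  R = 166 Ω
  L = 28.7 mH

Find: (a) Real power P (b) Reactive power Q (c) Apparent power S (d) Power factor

Step 1 — Angular frequency: ω = 2π·f = 2π·436 = 2739 rad/s.
Step 2 — Component impedances:
  R: Z = R = 166 Ω
  L: Z = jωL = j·2739·0.0287 = 0 + j78.62 Ω
Step 3 — Series combination: Z_total = R + L = 166 + j78.62 Ω = 183.7∠25.3° Ω.
Step 4 — Source phasor: V = 27.5∠-30.0° V = 23.82 - j13.75 V.
Step 5 — Current: I = V / Z = 0.08514 - j0.1232 A = 0.1497∠-55.3° A.
Step 6 — Complex power: S = V·I* = 3.721 + j1.762 VA.
Step 7 — Real power: P = Re(S) = 3.721 W.
Step 8 — Reactive power: Q = Im(S) = 1.762 VAR.
Step 9 — Apparent power: |S| = 4.117 VA.
Step 10 — Power factor: PF = P/|S| = 0.9038 (lagging).

(a) P = 3.721 W  (b) Q = 1.762 VAR  (c) S = 4.117 VA  (d) PF = 0.9038 (lagging)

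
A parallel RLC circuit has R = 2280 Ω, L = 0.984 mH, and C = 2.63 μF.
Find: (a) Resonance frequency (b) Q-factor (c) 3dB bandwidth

Step 1 — Resonance: ω₀ = 1/√(LC) = 1/√(0.000984·2.63e-06) = 1.966e+04 rad/s.
Step 2 — f₀ = ω₀/(2π) = 3129 Hz.
Step 3 — Parallel Q: Q = R/(ω₀L) = 2280/(1.966e+04·0.000984) = 117.9.
Step 4 — Bandwidth: Δω = ω₀/Q = 166.8 rad/s; BW = Δω/(2π) = 26.54 Hz.

(a) f₀ = 3129 Hz  (b) Q = 117.9  (c) BW = 26.54 Hz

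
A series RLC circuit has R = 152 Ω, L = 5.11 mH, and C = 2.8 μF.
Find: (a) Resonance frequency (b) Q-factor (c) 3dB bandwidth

Step 1 — Resonance condition Im(Z)=0 gives ω₀ = 1/√(LC).
Step 2 — ω₀ = 1/√(0.00511·2.8e-06) = 8360 rad/s.
Step 3 — f₀ = ω₀/(2π) = 1331 Hz.
Step 4 — Series Q: Q = ω₀L/R = 8360·0.00511/152 = 0.2811.
Step 5 — 3dB bandwidth: Δω = ω₀/Q = 2.975e+04 rad/s; BW = Δω/(2π) = 4734 Hz.

(a) f₀ = 1331 Hz  (b) Q = 0.2811  (c) BW = 4734 Hz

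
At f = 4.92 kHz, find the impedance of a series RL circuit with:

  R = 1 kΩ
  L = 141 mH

Step 1 — Angular frequency: ω = 2π·f = 2π·4920 = 3.091e+04 rad/s.
Step 2 — Component impedances:
  R: Z = R = 1000 Ω
  L: Z = jωL = j·3.091e+04·0.141 = 0 + j4359 Ω
Step 3 — Series combination: Z_total = R + L = 1000 + j4359 Ω = 4472∠77.1° Ω.

Z = 1000 + j4359 Ω = 4472∠77.1° Ω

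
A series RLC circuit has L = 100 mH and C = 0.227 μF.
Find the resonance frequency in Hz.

Step 1 — Resonance condition Im(Z)=0 gives ω₀ = 1/√(LC).
Step 2 — ω₀ = 1/√(0.1·2.27e-07) = 6637 rad/s.
Step 3 — f₀ = ω₀/(2π) = 1056 Hz.

f₀ = 1056 Hz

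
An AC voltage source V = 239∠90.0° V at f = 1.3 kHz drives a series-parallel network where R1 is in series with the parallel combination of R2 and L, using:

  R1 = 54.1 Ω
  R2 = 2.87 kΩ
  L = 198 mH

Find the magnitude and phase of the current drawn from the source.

Step 1 — Angular frequency: ω = 2π·f = 2π·1300 = 8168 rad/s.
Step 2 — Component impedances:
  R1: Z = R = 54.1 Ω
  R2: Z = R = 2870 Ω
  L: Z = jωL = j·8168·0.198 = 0 + j1617 Ω
Step 3 — Parallel branch: R2 || L = 1/(1/R2 + 1/L) = 691.7 + j1227 Ω.
Step 4 — Series with R1: Z_total = R1 + (R2 || L) = 745.8 + j1227 Ω = 1436∠58.7° Ω.
Step 5 — Source phasor: V = 239∠90.0° V = 0 + j239 V.
Step 6 — Ohm's law: I = V / Z_total = (0 + j239) / (745.8 + j1227) = 0.1422 + j0.0864 A.
Step 7 — Convert to polar: |I| = 0.1664 A, ∠I = 31.3°.

I = 0.1664∠31.3° A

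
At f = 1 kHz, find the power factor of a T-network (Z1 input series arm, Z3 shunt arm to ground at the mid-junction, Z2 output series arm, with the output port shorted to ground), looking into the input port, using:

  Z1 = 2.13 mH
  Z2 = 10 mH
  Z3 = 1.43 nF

Step 1 — Angular frequency: ω = 2π·f = 2π·1000 = 6283 rad/s.
Step 2 — Component impedances:
  Z1: Z = jωL = j·6283·0.00213 = 0 + j13.38 Ω
  Z2: Z = jωL = j·6283·0.01 = 0 + j62.83 Ω
  Z3: Z = 1/(jωC) = -j/(ω·C) = 0 - j1.113e+05 Ω
Step 3 — With the output port shorted to ground, the output series arm Z2 runs from the junction to ground; the shunt arm Z3 also runs from the junction to ground. They appear in parallel: Z3 || Z2 = 0 + j62.87 Ω.
Step 4 — Series with input arm Z1: Z_in = Z1 + (Z3 || Z2) = 0 + j76.25 Ω = 76.25∠90.0° Ω.
Step 5 — Power factor: PF = cos(φ) = Re(Z)/|Z| = 0/76.25 = 0.
Step 6 — Type: Im(Z) = 76.25 ⇒ lagging (phase φ = 90.0°).

PF = 0 (lagging, φ = 90.0°)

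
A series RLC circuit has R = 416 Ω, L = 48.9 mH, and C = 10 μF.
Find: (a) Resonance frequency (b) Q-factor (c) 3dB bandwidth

Step 1 — Resonance condition Im(Z)=0 gives ω₀ = 1/√(LC).
Step 2 — ω₀ = 1/√(0.0489·1e-05) = 1430 rad/s.
Step 3 — f₀ = ω₀/(2π) = 227.6 Hz.
Step 4 — Series Q: Q = ω₀L/R = 1430·0.0489/416 = 0.1681.
Step 5 — 3dB bandwidth: Δω = ω₀/Q = 8507 rad/s; BW = Δω/(2π) = 1354 Hz.

(a) f₀ = 227.6 Hz  (b) Q = 0.1681  (c) BW = 1354 Hz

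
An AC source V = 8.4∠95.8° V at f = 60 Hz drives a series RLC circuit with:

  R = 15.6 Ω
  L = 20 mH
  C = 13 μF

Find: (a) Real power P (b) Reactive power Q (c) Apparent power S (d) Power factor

Step 1 — Angular frequency: ω = 2π·f = 2π·60 = 377 rad/s.
Step 2 — Component impedances:
  R: Z = R = 15.6 Ω
  L: Z = jωL = j·377·0.02 = 0 + j7.54 Ω
  C: Z = 1/(jωC) = -j/(ω·C) = 0 - j204 Ω
Step 3 — Series combination: Z_total = R + L + C = 15.6 - j196.5 Ω = 197.1∠-85.5° Ω.
Step 4 — Source phasor: V = 8.4∠95.8° V = -0.8489 + j8.357 V.
Step 5 — Current: I = V / Z = -0.0426 - j0.0009377 A = 0.04261∠-178.7° A.
Step 6 — Complex power: S = V·I* = 0.02833 - j0.3568 VA.
Step 7 — Real power: P = Re(S) = 0.02833 W.
Step 8 — Reactive power: Q = Im(S) = -0.3568 VAR.
Step 9 — Apparent power: |S| = 0.3579 VA.
Step 10 — Power factor: PF = P/|S| = 0.07914 (leading).

(a) P = 0.02833 W  (b) Q = -0.3568 VAR  (c) S = 0.3579 VA  (d) PF = 0.07914 (leading)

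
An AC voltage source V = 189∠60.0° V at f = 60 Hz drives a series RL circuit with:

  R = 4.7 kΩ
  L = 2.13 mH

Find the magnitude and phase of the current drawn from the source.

Step 1 — Angular frequency: ω = 2π·f = 2π·60 = 377 rad/s.
Step 2 — Component impedances:
  R: Z = R = 4700 Ω
  L: Z = jωL = j·377·0.00213 = 0 + j0.803 Ω
Step 3 — Series combination: Z_total = R + L = 4700 + j0.803 Ω = 4700∠0.0° Ω.
Step 4 — Source phasor: V = 189∠60.0° V = 94.5 + j163.7 V.
Step 5 — Ohm's law: I = V / Z_total = (94.5 + j163.7) / (4700 + j0.803) = 0.02011 + j0.03482 A.
Step 6 — Convert to polar: |I| = 0.04021 A, ∠I = 60.0°.

I = 0.04021∠60.0° A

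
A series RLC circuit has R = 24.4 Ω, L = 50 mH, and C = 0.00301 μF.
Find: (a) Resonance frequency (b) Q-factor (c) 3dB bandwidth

Step 1 — Resonance: ω₀ = 1/√(LC) = 1/√(0.05·3.01e-09) = 8.151e+04 rad/s.
Step 2 — f₀ = ω₀/(2π) = 1.297e+04 Hz.
Step 3 — Series Q: Q = ω₀L/R = 8.151e+04·0.05/24.4 = 167.
Step 4 — Bandwidth: Δω = ω₀/Q = 488 rad/s; BW = Δω/(2π) = 77.67 Hz.

(a) f₀ = 1.297e+04 Hz  (b) Q = 167  (c) BW = 77.67 Hz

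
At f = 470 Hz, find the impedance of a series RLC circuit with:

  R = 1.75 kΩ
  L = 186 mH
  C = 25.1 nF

Step 1 — Angular frequency: ω = 2π·f = 2π·470 = 2953 rad/s.
Step 2 — Component impedances:
  R: Z = R = 1750 Ω
  L: Z = jωL = j·2953·0.186 = 0 + j549.3 Ω
  C: Z = 1/(jωC) = -j/(ω·C) = 0 - j1.349e+04 Ω
Step 3 — Series combination: Z_total = R + L + C = 1750 - j1.294e+04 Ω = 1.306e+04∠-82.3° Ω.

Z = 1750 - j1.294e+04 Ω = 1.306e+04∠-82.3° Ω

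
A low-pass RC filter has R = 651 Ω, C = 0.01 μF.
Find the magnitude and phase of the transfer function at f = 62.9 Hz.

Step 1 — Angular frequency: ω = 2π·62.9 = 395.2 rad/s.
Step 2 — Transfer function: H(jω) = 1/(1 + jωRC).
Step 3 — Denominator: 1 + jωRC = 1 + j·395.2·651·1e-08 = 1 + j0.002573.
Step 4 — H = 1 - j0.002573.
Step 5 — Magnitude: |H| = 1 (-0.0 dB); phase: φ = -0.1°.

|H| = 1 (-0.0 dB), φ = -0.1°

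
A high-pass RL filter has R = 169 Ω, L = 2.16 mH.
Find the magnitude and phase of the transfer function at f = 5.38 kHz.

Step 1 — Angular frequency: ω = 2π·5380 = 3.38e+04 rad/s.
Step 2 — Transfer function: H(jω) = jωL/(R + jωL).
Step 3 — Numerator jωL = j·73.02; denominator R + jωL = 169 + j73.02.
Step 4 — H = 0.1573 + j0.3641.
Step 5 — Magnitude: |H| = 0.3966 (-8.0 dB); phase: φ = 66.6°.

|H| = 0.3966 (-8.0 dB), φ = 66.6°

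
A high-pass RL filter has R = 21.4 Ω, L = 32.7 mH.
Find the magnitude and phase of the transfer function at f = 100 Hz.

Step 1 — Angular frequency: ω = 2π·100 = 628.3 rad/s.
Step 2 — Transfer function: H(jω) = jωL/(R + jωL).
Step 3 — Numerator jωL = j·20.55; denominator R + jωL = 21.4 + j20.55.
Step 4 — H = 0.4796 + j0.4996.
Step 5 — Magnitude: |H| = 0.6926 (-3.2 dB); phase: φ = 46.2°.

|H| = 0.6926 (-3.2 dB), φ = 46.2°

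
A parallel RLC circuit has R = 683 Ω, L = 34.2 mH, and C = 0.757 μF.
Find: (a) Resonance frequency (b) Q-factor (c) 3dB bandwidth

Step 1 — Resonance: ω₀ = 1/√(LC) = 1/√(0.0342·7.57e-07) = 6215 rad/s.
Step 2 — f₀ = ω₀/(2π) = 989.1 Hz.
Step 3 — Parallel Q: Q = R/(ω₀L) = 683/(6215·0.0342) = 3.213.
Step 4 — Bandwidth: Δω = ω₀/Q = 1934 rad/s; BW = Δω/(2π) = 307.8 Hz.

(a) f₀ = 989.1 Hz  (b) Q = 3.213  (c) BW = 307.8 Hz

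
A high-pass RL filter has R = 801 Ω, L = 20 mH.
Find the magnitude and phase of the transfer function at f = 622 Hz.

Step 1 — Angular frequency: ω = 2π·622 = 3908 rad/s.
Step 2 — Transfer function: H(jω) = jωL/(R + jωL).
Step 3 — Numerator jωL = j·78.16; denominator R + jωL = 801 + j78.16.
Step 4 — H = 0.009432 + j0.09666.
Step 5 — Magnitude: |H| = 0.09712 (-20.3 dB); phase: φ = 84.4°.

|H| = 0.09712 (-20.3 dB), φ = 84.4°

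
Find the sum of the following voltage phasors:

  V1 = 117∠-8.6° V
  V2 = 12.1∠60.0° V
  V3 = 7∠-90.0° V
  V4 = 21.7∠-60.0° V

Step 1 — Convert each phasor to rectangular form:
  V1 = 117·(cos(-8.6°) + j·sin(-8.6°)) = 115.7 - j17.5 V
  V2 = 12.1·(cos(60.0°) + j·sin(60.0°)) = 6.05 + j10.48 V
  V3 = 7·(cos(-90.0°) + j·sin(-90.0°)) = 0 - j7 V
  V4 = 21.7·(cos(-60.0°) + j·sin(-60.0°)) = 10.85 - j18.79 V
Step 2 — Sum components: V_total = 132.6 - j32.81 V.
Step 3 — Convert to polar: |V_total| = 136.6 V, ∠V_total = -13.9°.

V_total = 136.6∠-13.9° V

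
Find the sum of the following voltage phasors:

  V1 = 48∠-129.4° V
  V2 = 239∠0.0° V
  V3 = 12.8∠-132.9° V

Step 1 — Convert each phasor to rectangular form:
  V1 = 48·(cos(-129.4°) + j·sin(-129.4°)) = -30.47 - j37.09 V
  V2 = 239·(cos(0.0°) + j·sin(0.0°)) = 239 V
  V3 = 12.8·(cos(-132.9°) + j·sin(-132.9°)) = -8.713 - j9.377 V
Step 2 — Sum components: V_total = 199.8 - j46.47 V.
Step 3 — Convert to polar: |V_total| = 205.2 V, ∠V_total = -13.1°.

V_total = 205.2∠-13.1° V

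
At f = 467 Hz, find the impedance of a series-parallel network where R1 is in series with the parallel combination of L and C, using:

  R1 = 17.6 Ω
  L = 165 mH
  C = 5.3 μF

Step 1 — Angular frequency: ω = 2π·f = 2π·467 = 2934 rad/s.
Step 2 — Component impedances:
  R1: Z = R = 17.6 Ω
  L: Z = jωL = j·2934·0.165 = 0 + j484.2 Ω
  C: Z = 1/(jωC) = -j/(ω·C) = 0 - j64.3 Ω
Step 3 — Parallel branch: L || C = 1/(1/L + 1/C) = 0 - j74.15 Ω.
Step 4 — Series with R1: Z_total = R1 + (L || C) = 17.6 - j74.15 Ω = 76.21∠-76.6° Ω.

Z = 17.6 - j74.15 Ω = 76.21∠-76.6° Ω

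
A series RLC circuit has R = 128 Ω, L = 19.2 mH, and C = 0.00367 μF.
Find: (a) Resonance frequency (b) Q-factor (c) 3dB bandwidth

Step 1 — Resonance condition Im(Z)=0 gives ω₀ = 1/√(LC).
Step 2 — ω₀ = 1/√(0.0192·3.67e-09) = 1.191e+05 rad/s.
Step 3 — f₀ = ω₀/(2π) = 1.896e+04 Hz.
Step 4 — Series Q: Q = ω₀L/R = 1.191e+05·0.0192/128 = 17.87.
Step 5 — 3dB bandwidth: Δω = ω₀/Q = 6667 rad/s; BW = Δω/(2π) = 1061 Hz.

(a) f₀ = 1.896e+04 Hz  (b) Q = 17.87  (c) BW = 1061 Hz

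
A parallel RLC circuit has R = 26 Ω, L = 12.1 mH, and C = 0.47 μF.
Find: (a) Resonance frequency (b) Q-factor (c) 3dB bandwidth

Step 1 — Resonance: ω₀ = 1/√(LC) = 1/√(0.0121·4.7e-07) = 1.326e+04 rad/s.
Step 2 — f₀ = ω₀/(2π) = 2110 Hz.
Step 3 — Parallel Q: Q = R/(ω₀L) = 26/(1.326e+04·0.0121) = 0.162.
Step 4 — Bandwidth: Δω = ω₀/Q = 8.183e+04 rad/s; BW = Δω/(2π) = 1.302e+04 Hz.

(a) f₀ = 2110 Hz  (b) Q = 0.162  (c) BW = 1.302e+04 Hz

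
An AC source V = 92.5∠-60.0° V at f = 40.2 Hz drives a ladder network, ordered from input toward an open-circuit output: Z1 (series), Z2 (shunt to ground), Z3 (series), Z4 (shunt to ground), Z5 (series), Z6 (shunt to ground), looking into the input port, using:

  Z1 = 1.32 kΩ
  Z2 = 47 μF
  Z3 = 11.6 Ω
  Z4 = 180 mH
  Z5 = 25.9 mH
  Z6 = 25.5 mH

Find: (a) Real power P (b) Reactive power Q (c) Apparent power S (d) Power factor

Step 1 — Angular frequency: ω = 2π·f = 2π·40.2 = 252.6 rad/s.
Step 2 — Component impedances:
  Z1: Z = R = 1320 Ω
  Z2: Z = 1/(jωC) = -j/(ω·C) = 0 - j84.24 Ω
  Z3: Z = R = 11.6 Ω
  Z4: Z = jωL = j·252.6·0.18 = 0 + j45.47 Ω
  Z5: Z = jωL = j·252.6·0.0259 = 0 + j6.542 Ω
  Z6: Z = jωL = j·252.6·0.0255 = 0 + j6.441 Ω
Step 3 — Ladder network (open output): work backward from the far end, alternating series and parallel combinations. Z_in = 1335 + j9.187 Ω = 1335∠0.4° Ω.
Step 4 — Source phasor: V = 92.5∠-60.0° V = 46.25 - j80.11 V.
Step 5 — Current: I = V / Z = 0.03424 - j0.06026 A = 0.06931∠-60.4° A.
Step 6 — Complex power: S = V·I* = 6.411 + j0.04413 VA.
Step 7 — Real power: P = Re(S) = 6.411 W.
Step 8 — Reactive power: Q = Im(S) = 0.04413 VAR.
Step 9 — Apparent power: |S| = 6.411 VA.
Step 10 — Power factor: PF = P/|S| = 1 (lagging).

(a) P = 6.411 W  (b) Q = 0.04413 VAR  (c) S = 6.411 VA  (d) PF = 1 (lagging)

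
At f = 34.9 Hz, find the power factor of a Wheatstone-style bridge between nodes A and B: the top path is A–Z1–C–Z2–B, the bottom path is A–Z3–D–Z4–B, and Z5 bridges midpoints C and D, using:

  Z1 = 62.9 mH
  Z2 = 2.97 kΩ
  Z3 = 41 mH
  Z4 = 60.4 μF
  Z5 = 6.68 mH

Step 1 — Angular frequency: ω = 2π·f = 2π·34.9 = 219.3 rad/s.
Step 2 — Component impedances:
  Z1: Z = jωL = j·219.3·0.0629 = 0 + j13.79 Ω
  Z2: Z = R = 2970 Ω
  Z3: Z = jωL = j·219.3·0.041 = 0 + j8.991 Ω
  Z4: Z = 1/(jωC) = -j/(ω·C) = 0 - j75.5 Ω
  Z5: Z = jωL = j·219.3·0.00668 = 0 + j1.465 Ω
Step 3 — Bridge requires nodal analysis (the Z5 bridge couples midpoints C and D, so the two paths cannot be reduced to a simple series/parallel combination). Setting node B to ground and injecting 1 A at node A, the 3-node admittance system at A, C, D solves to V_A = Z_AB = 1.891 - j69.8 Ω = 69.82∠-88.4° Ω.
Step 4 — Power factor: PF = cos(φ) = Re(Z)/|Z| = 1.891/69.82 = 0.02708.
Step 5 — Type: Im(Z) = -69.8 ⇒ leading (phase φ = -88.4°).

PF = 0.02708 (leading, φ = -88.4°)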